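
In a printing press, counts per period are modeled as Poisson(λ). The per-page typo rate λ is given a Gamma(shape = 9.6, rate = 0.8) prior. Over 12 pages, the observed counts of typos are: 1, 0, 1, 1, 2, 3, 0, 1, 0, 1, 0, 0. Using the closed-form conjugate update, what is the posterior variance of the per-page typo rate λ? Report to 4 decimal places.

0.1196

With a Gamma(shape α, rate β) prior, the Poisson likelihood is conjugate: the posterior is Gamma(α + ΣXᵢ, β + n).
Sum of counts S = 10 over n = 12 pages.
Posterior: Gamma(α+S, β+n) = Gamma(9.6+10, 0.8+12) = Gamma(19.6, 12.8).
Var = α/β² = 19.6/12.8² = 0.1196.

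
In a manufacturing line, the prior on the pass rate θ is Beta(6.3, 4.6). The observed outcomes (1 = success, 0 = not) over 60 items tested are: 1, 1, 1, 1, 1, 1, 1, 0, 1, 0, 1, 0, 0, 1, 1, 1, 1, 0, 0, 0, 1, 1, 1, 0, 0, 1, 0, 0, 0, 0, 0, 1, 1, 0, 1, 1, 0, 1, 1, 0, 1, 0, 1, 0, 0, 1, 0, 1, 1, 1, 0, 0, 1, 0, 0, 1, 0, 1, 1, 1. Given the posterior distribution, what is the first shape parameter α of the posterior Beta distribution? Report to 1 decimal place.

40.3

The Beta prior is conjugate to a Binomial/Bernoulli likelihood; the update adds successes to α and failures to β.
Posterior: Beta(α+k, β+n−k) = Beta(6.3+34, 4.6+26) = Beta(40.3, 30.6).
Posterior α = 40.3.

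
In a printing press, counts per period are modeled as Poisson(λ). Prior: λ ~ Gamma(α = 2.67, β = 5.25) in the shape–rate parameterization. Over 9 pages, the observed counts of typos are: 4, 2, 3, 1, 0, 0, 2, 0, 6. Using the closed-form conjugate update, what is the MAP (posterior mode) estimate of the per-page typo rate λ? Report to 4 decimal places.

1.3804

With a Gamma(shape α, rate β) prior, the Poisson likelihood is conjugate: the posterior is Gamma(α + ΣXᵢ, β + n).
Sum of counts S = 18 over n = 9 pages.
Posterior: Gamma(α+S, β+n) = Gamma(2.67+18, 5.25+9) = Gamma(20.67, 14.25).
Mode of Gamma(α,β) for α≥1 is (α−1)/β = 19.67/14.25 = 1.3804.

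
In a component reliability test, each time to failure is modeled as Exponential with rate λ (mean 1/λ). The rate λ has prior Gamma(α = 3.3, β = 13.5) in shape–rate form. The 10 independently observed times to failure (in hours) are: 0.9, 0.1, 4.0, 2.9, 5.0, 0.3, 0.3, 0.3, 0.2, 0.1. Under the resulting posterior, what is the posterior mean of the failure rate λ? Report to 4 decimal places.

0.4819

With a Gamma(shape α, rate β) prior on the exponential rate λ, the posterior after n observations with total T = Σxᵢ is Gamma(α+n, β+T).
Sum of observations T = 14.1 hours; n = 10.
Posterior: Gamma(3.3+10, 13.5+14.1) = Gamma(13.3, 27.6).
Posterior mean of λ = α/β = 13.3/27.6 = 0.4819.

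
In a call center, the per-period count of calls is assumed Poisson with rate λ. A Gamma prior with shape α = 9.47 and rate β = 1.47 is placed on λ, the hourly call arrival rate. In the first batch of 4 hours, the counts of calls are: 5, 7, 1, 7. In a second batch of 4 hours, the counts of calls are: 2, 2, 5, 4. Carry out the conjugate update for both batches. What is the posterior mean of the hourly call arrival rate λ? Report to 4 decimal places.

4.4847

With a Gamma(shape α, rate β) prior, the Poisson likelihood is conjugate: the posterior is Gamma(α + ΣXᵢ, β + n).
Batch 1: sum of counts S = 20 over n = 4 hours.
After batch 1: Gamma(α+S, β+n) = Gamma(9.47+20, 1.47+4) = Gamma(29.47, 5.47).
Batch 2: sum of counts S = 13 over n = 4 hours.
After batch 2: Gamma(α+S, β+n) = Gamma(29.47+13, 5.47+4) = Gamma(42.47, 9.47).
Posterior mean = α/β = 42.47/9.47 = 4.4847.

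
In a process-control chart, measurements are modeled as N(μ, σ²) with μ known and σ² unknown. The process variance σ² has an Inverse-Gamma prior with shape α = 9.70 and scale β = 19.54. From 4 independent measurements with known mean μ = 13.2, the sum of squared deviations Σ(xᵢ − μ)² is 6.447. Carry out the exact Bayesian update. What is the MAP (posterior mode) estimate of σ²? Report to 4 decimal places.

1.7924

With known mean μ and an Inverse-Gamma(α, β) prior on σ², the Normal likelihood is conjugate: posterior is Inv-Gamma(α + n/2, β + Σ(xᵢ−μ)²/2).
Posterior: Inv-Gamma(9.70 + 4/2, 19.54 + 6.447/2) = Inv-Gamma(11.70, 22.7635).
Mode = β/(α+1) = 22.7635/12.70 = 1.7924.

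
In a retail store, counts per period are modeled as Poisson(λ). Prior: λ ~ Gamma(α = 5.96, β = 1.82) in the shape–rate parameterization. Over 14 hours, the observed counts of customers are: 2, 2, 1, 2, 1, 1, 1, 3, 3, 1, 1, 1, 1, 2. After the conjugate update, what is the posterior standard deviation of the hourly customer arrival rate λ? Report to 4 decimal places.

0.3342

With a Gamma(shape α, rate β) prior, the Poisson likelihood is conjugate: the posterior is Gamma(α + ΣXᵢ, β + n).
Sum of counts S = 22 over n = 14 hours.
Posterior: Gamma(α+S, β+n) = Gamma(5.96+22, 1.82+14) = Gamma(27.96, 15.82).
SD = √α/β = √27.96/15.82 = 0.3342.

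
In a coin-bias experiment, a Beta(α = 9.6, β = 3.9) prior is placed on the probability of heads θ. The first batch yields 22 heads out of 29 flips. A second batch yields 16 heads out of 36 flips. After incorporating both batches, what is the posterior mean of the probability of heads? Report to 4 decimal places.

0.6064

The Beta prior is conjugate to a Binomial/Bernoulli likelihood; the update adds successes to α and failures to β.
After batch 1: Beta(9.6+22, 3.9+7) = Beta(31.6, 10.9).
After batch 2: Beta(31.6+16, 10.9+20) = Beta(47.6, 30.9).
Posterior mean = α/(α+β) = 47.6/78.5 = 0.6064.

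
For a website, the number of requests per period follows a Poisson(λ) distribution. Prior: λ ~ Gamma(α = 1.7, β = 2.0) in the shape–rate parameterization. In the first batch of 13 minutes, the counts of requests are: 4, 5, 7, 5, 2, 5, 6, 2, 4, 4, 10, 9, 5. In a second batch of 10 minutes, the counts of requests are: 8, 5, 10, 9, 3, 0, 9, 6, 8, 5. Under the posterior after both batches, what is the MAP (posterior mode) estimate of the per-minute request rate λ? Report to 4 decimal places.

With a Gamma(shape α, rate β) prior, the Poisson likelihood is conjugate: the posterior is Gamma(α + ΣXᵢ, β + n).
Batch 1: sum of counts S = 68 over n = 13 minutes.
After batch 1: Gamma(α+S, β+n) = Gamma(1.7+68, 2.0+13) = Gamma(69.7, 15.0).
Batch 2: sum of counts S = 63 over n = 10 minutes.
After batch 2: Gamma(α+S, β+n) = Gamma(69.7+63, 15.0+10) = Gamma(132.7, 25.0).
Mode of Gamma(α,β) for α≥1 is (α−1)/β = 131.7/25.0 = 5.2680.

5.2680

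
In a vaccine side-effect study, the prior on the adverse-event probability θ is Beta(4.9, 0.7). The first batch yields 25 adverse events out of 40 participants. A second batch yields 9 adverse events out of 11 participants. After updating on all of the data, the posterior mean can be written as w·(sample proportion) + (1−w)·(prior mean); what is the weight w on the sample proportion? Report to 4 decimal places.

The Beta prior is conjugate to a Binomial/Bernoulli likelihood; the update adds successes to α and failures to β.
Total number of participants: n = 40 + 11 = 51.
Posterior mean = (α₀+k)/(α₀+β₀+n) = [n/(α₀+β₀+n)]·(k/n) + [(α₀+β₀)/(α₀+β₀+n)]·α₀/(α₀+β₀), so only n and the prior enter the weight.
The weight on the data is w = n/(α₀+β₀+n) = 51/(4.9+0.7+51) = 51/56.6 = 0.9011.

0.9011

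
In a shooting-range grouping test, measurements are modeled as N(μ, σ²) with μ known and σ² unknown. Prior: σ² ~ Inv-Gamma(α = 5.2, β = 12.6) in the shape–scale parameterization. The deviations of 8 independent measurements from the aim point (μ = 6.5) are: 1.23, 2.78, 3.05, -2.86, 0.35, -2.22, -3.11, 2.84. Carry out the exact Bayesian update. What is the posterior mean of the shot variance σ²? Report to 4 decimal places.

With known mean μ and an Inverse-Gamma(α, β) prior on σ², the Normal likelihood is conjugate: posterior is Inv-Gamma(α + n/2, β + Σ(xᵢ−μ)²/2).
Σ(xᵢ−μ)² = (1.23)² + (2.78)² + (3.05)² + (-2.86)² + (0.35)² + (-2.22)² + (-3.11)² + (2.84)² = 49.5120.
Posterior: Inv-Gamma(5.2 + 8/2, 12.6 + 49.5120/2) = Inv-Gamma(9.20, 37.35600).
E[σ²|data] = β/(α−1) = 37.35600/8.20 = 4.5556.

4.5556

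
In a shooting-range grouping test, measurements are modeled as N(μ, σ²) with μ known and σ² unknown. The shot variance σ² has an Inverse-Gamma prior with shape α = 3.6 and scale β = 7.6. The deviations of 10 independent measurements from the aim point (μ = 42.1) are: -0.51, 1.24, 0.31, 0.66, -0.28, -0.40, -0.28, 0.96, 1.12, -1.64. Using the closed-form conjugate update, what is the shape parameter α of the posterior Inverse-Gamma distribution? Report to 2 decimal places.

With known mean μ and an Inverse-Gamma(α, β) prior on σ², the Normal likelihood is conjugate: posterior is Inv-Gamma(α + n/2, β + Σ(xᵢ−μ)²/2).
Σ(xᵢ−μ)² = (-0.51)² + (1.24)² + (0.31)² + (0.66)² + (-0.28)² + (-0.40)² + (-0.28)² + (0.96)² + (1.12)² + (-1.64)² = 7.5118.
Posterior: Inv-Gamma(3.6 + 10/2, 7.6 + 7.5118/2) = Inv-Gamma(8.60, 11.35590).
Posterior α = 8.60.

8.60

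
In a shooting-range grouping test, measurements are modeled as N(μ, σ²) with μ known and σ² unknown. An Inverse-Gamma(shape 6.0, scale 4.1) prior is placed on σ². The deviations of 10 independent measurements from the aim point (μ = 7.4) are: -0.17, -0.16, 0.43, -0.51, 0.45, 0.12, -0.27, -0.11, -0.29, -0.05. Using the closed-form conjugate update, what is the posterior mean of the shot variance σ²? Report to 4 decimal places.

With known mean μ and an Inverse-Gamma(α, β) prior on σ², the Normal likelihood is conjugate: posterior is Inv-Gamma(α + n/2, β + Σ(xᵢ−μ)²/2).
Σ(xᵢ−μ)² = (-0.17)² + (-0.16)² + (0.43)² + (-0.51)² + (0.45)² + (0.12)² + (-0.27)² + (-0.11)² + (-0.29)² + (-0.05)² = 0.8880.
Posterior: Inv-Gamma(6.0 + 10/2, 4.1 + 0.8880/2) = Inv-Gamma(11.00, 4.54400).
E[σ²|data] = β/(α−1) = 4.54400/10.00 = 0.4544.

0.4544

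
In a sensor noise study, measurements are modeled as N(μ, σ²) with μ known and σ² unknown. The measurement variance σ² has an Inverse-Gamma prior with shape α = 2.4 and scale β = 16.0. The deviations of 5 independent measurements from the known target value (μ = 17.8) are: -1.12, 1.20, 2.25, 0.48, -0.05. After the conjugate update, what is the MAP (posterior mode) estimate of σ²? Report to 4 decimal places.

3.3890

With known mean μ and an Inverse-Gamma(α, β) prior on σ², the Normal likelihood is conjugate: posterior is Inv-Gamma(α + n/2, β + Σ(xᵢ−μ)²/2).
Σ(xᵢ−μ)² = (-1.12)² + (1.20)² + (2.25)² + (0.48)² + (-0.05)² = 7.9898.
Posterior: Inv-Gamma(2.4 + 5/2, 16.0 + 7.9898/2) = Inv-Gamma(4.90, 19.99490).
Mode = β/(α+1) = 19.99490/5.90 = 3.3890.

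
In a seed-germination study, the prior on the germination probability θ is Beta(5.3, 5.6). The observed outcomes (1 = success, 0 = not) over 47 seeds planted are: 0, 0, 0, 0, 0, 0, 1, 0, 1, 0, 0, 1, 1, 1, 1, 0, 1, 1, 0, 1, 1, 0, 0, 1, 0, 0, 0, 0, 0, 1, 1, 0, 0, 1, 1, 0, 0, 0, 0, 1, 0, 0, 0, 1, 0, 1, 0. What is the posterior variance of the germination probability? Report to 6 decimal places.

The Beta prior is conjugate to a Binomial/Bernoulli likelihood; the update adds successes to α and failures to β.
Posterior: Beta(α+k, β+n−k) = Beta(5.3+18, 5.6+29) = Beta(23.3, 34.6).
Var = αβ/((α+β)²(α+β+1)) = 23.3·34.6/(57.9²·58.9) = 0.004083.

0.004083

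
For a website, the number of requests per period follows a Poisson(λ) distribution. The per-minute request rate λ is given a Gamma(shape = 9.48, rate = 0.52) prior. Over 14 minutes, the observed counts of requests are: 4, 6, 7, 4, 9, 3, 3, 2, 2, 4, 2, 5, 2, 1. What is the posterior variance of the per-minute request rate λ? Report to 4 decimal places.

With a Gamma(shape α, rate β) prior, the Poisson likelihood is conjugate: the posterior is Gamma(α + ΣXᵢ, β + n).
Sum of counts S = 54 over n = 14 minutes.
Posterior: Gamma(α+S, β+n) = Gamma(9.48+54, 0.52+14) = Gamma(63.48, 14.52).
Var = α/β² = 63.48/14.52² = 0.3011.

0.3011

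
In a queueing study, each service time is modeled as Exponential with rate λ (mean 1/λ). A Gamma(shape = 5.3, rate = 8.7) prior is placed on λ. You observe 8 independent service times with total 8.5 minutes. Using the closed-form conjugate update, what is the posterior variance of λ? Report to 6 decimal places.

With a Gamma(shape α, rate β) prior on the exponential rate λ, the posterior after n observations with total T = Σxᵢ is Gamma(α+n, β+T).
Posterior: Gamma(5.3+8, 8.7+8.5) = Gamma(13.3, 17.2).
Var = α/β² = 0.044957.

0.044957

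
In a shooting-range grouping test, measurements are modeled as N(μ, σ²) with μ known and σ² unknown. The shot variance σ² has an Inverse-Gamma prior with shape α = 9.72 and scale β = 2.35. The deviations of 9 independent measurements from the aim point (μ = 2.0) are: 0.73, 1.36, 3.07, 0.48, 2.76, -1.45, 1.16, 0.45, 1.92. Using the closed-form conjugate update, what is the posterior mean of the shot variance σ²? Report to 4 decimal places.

1.1987

With known mean μ and an Inverse-Gamma(α, β) prior on σ², the Normal likelihood is conjugate: posterior is Inv-Gamma(α + n/2, β + Σ(xᵢ−μ)²/2).
Σ(xᵢ−μ)² = (0.73)² + (1.36)² + (3.07)² + (0.48)² + (2.76)² + (-1.45)² + (1.16)² + (0.45)² + (1.92)² = 26.9924.
Posterior: Inv-Gamma(9.72 + 9/2, 2.35 + 26.9924/2) = Inv-Gamma(14.22, 15.84620).
E[σ²|data] = β/(α−1) = 15.84620/13.22 = 1.1987.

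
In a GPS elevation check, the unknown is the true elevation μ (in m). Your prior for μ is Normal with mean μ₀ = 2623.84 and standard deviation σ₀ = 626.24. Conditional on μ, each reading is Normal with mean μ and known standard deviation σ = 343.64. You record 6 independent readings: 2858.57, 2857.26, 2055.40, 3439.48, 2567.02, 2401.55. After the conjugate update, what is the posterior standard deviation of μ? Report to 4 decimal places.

For Normal data with known variance σ², a Normal(μ₀, σ₀²) prior on μ is conjugate. Posterior precision = 1/σ₀² + n/σ²; posterior mean is the precision-weighted average of μ₀ and x̄.
σ₀² = 626.24² = 392176.5376, σ² = 343.64² = 118088.4496; σ² + n·σ₀² = 118088.4496 + 6·392176.5376 = 2471147.6752.
Posterior precision = 1/σ₀² + n/σ² = 1/392176.5376 + 6/118088.4496 = (σ² + n·σ₀²)/(σ₀²σ²) = 2471147.6752/(392176.5376·118088.4496); posterior variance σₙ² = σ₀²σ²/(σ² + n·σ₀²) = 392176.5376·118088.4496/2471147.6752 = 18740.895075.
Posterior SD = √σₙ² = √(392176.5376·118088.4496/2471147.6752) = 136.8974.

136.8974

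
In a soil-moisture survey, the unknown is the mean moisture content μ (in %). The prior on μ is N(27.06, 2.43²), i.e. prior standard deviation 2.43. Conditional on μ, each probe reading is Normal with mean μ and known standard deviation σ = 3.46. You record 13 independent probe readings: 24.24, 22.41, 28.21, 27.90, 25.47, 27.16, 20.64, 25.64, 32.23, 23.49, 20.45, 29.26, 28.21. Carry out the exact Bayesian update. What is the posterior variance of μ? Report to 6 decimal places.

For Normal data with known variance σ², a Normal(μ₀, σ₀²) prior on μ is conjugate. Posterior precision = 1/σ₀² + n/σ²; posterior mean is the precision-weighted average of μ₀ and x̄.
σ₀² = 2.43² = 5.9049, σ² = 3.46² = 11.9716; σ² + n·σ₀² = 11.9716 + 13·5.9049 = 88.7353.
Posterior precision = 1/σ₀² + n/σ² = 1/5.9049 + 13/11.9716 = (σ² + n·σ₀²)/(σ₀²σ²) = 88.7353/(5.9049·11.9716); posterior variance σₙ² = σ₀²σ²/(σ² + n·σ₀²) = 5.9049·11.9716/88.7353 = 0.796651.

0.796651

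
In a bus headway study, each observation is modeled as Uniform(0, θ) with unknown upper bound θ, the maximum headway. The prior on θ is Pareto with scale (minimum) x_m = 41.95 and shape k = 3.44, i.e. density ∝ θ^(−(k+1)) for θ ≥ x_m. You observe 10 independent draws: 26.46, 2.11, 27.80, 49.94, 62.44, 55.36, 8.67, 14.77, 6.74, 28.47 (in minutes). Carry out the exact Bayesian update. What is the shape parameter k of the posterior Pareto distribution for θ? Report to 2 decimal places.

A Pareto(scale x_m, shape k) prior on the upper bound θ of Uniform(0, θ) is conjugate: posterior is Pareto(max(x_m, max xᵢ), k + n).
Sample maximum = 62.44; prior scale x_m = 41.95 → posterior scale = max = 62.44.
Posterior shape = 3.44 + 10 = 13.44.
Posterior shape k = 13.44.

13.44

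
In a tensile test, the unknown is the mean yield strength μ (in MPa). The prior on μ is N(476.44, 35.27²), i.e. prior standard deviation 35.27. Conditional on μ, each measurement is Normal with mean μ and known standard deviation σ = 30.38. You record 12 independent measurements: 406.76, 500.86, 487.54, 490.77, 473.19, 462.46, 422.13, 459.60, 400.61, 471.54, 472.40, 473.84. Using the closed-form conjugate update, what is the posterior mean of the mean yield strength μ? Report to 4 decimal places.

461.0907

For Normal data with known variance σ², a Normal(μ₀, σ₀²) prior on μ is conjugate. Posterior precision = 1/σ₀² + n/σ²; posterior mean is the precision-weighted average of μ₀ and x̄.
Σxᵢ = 406.76 + 500.86 + 487.54 + 490.77 + 473.19 + 462.46 + 422.13 + 459.60 + 400.61 + 471.54 + 472.40 + 473.84 = 5521.7, so n·x̄ = 5521.7.
σ₀² = 35.27² = 1243.9729, σ² = 30.38² = 922.9444; σ² + n·σ₀² = 922.9444 + 12·1243.9729 = 15850.6192.
Posterior mean = (μ₀/σ₀² + n·x̄/σ²)/(1/σ₀² + n/σ²) = (σ²·μ₀ + σ₀²·n·x̄)/(σ² + n·σ₀²) = (922.9444·476.44 + 1243.9729·5521.7)/15850.6192 = 7308572.791866/15850.6192 = 461.0907.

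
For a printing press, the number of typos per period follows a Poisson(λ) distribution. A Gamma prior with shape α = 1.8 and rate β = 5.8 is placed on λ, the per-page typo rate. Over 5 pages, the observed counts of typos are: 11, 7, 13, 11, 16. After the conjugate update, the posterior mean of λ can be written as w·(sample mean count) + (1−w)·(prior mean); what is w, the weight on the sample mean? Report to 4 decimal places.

0.4630

With a Gamma(shape α, rate β) prior, the Poisson likelihood is conjugate: the posterior is Gamma(α + ΣXᵢ, β + n).
Posterior mean = (α₀+S)/(β₀+n) = [n/(β₀+n)]·(S/n) + [β₀/(β₀+n)]·(α₀/β₀), so only n and β₀ enter the weight.
Weight on data w = n/(β₀+n) = 5/(5.8+5) = 5/10.8 = 0.4630.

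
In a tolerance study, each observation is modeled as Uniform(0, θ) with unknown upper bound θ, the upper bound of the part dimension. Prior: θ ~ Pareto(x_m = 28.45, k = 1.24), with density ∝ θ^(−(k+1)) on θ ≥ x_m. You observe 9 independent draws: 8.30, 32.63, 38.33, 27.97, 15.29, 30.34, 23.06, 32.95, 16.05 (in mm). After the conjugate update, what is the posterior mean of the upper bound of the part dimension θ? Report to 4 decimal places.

A Pareto(scale x_m, shape k) prior on the upper bound θ of Uniform(0, θ) is conjugate: posterior is Pareto(max(x_m, max xᵢ), k + n).
Sample maximum = 38.33; prior scale x_m = 28.45 → posterior scale = max = 38.33.
Posterior shape = 1.24 + 9 = 10.24.
E[θ|data] = k·x_m/(k−1) = 10.24·38.33/9.24 = 42.4783.

42.4783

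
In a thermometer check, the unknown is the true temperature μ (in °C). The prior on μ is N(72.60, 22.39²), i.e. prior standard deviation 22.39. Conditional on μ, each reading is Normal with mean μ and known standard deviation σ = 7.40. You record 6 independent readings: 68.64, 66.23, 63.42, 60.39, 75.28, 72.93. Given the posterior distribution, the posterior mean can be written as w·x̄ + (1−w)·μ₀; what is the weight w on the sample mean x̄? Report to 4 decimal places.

0.9821

For Normal data with known variance σ², a Normal(μ₀, σ₀²) prior on μ is conjugate. Posterior precision = 1/σ₀² + n/σ²; posterior mean is the precision-weighted average of μ₀ and x̄.
σ₀² = 22.39² = 501.3121, σ² = 7.40² = 54.76. Prior precision 1/σ₀² = 1/501.3121; data precision n/σ² = 6/54.76.
w = (n/σ²)/(1/σ₀² + n/σ²) = n·σ₀²/(σ² + n·σ₀²) = 6·501.3121/(54.76 + 6·501.3121) = 3007.8726/3062.6326 = 0.9821.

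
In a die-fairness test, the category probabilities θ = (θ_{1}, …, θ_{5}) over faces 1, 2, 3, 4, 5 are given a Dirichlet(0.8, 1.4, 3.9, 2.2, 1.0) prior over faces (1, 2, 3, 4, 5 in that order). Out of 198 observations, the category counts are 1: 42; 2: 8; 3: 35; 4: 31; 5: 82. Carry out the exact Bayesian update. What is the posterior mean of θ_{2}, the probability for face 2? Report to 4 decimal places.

The Dirichlet prior is conjugate to the Multinomial likelihood: each posterior αⱼ = prior αⱼ + observed count nⱼ.
Posterior concentration: (42.8, 9.4, 38.9, 33.2, 83.0), total = 207.3.
E[θ_{2}|data] = α_{2}/Σα = 9.4/207.3 = 0.0453.

0.0453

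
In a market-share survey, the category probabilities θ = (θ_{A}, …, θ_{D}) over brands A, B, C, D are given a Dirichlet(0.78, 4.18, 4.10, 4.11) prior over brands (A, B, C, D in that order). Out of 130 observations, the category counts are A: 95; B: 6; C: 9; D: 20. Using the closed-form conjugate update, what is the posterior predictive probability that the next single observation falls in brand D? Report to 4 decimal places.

0.1684

The Dirichlet prior is conjugate to the Multinomial likelihood: each posterior αⱼ = prior αⱼ + observed count nⱼ.
Posterior concentration: (95.78, 10.18, 13.10, 24.11), total = 143.17.
P(next = D | data) = α_{D}/Σα = 0.1684.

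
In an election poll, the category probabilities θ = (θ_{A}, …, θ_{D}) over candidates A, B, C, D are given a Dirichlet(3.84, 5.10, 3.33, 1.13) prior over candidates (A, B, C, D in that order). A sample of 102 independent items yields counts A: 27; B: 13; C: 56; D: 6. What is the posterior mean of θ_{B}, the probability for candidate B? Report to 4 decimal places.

0.1568

The Dirichlet prior is conjugate to the Multinomial likelihood: each posterior αⱼ = prior αⱼ + observed count nⱼ.
Posterior concentration: (30.84, 18.10, 59.33, 7.13), total = 115.40.
E[θ_{B}|data] = α_{B}/Σα = 18.10/115.40 = 0.1568.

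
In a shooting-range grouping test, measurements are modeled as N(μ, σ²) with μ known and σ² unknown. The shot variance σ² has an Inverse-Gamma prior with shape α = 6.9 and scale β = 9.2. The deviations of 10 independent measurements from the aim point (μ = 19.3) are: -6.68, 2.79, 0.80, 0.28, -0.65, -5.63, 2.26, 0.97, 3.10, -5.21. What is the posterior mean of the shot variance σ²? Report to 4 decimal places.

With known mean μ and an Inverse-Gamma(α, β) prior on σ², the Normal likelihood is conjugate: posterior is Inv-Gamma(α + n/2, β + Σ(xᵢ−μ)²/2).
Σ(xᵢ−μ)² = (-6.68)² + (2.79)² + (0.80)² + (0.28)² + (-0.65)² + (-5.63)² + (2.26)² + (0.97)² + (3.10)² + (-5.21)² = 128.0469.
Posterior: Inv-Gamma(6.9 + 10/2, 9.2 + 128.0469/2) = Inv-Gamma(11.90, 73.22345).
E[σ²|data] = β/(α−1) = 73.22345/10.90 = 6.7177.

6.7177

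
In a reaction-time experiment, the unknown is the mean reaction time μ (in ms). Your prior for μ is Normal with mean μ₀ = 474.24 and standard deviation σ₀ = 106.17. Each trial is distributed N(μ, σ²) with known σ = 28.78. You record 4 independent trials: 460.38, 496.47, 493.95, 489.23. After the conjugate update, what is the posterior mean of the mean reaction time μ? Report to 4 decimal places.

For Normal data with known variance σ², a Normal(μ₀, σ₀²) prior on μ is conjugate. Posterior precision = 1/σ₀² + n/σ²; posterior mean is the precision-weighted average of μ₀ and x̄.
Σxᵢ = 460.38 + 496.47 + 493.95 + 489.23 = 1940.03, so n·x̄ = 1940.03.
σ₀² = 106.17² = 11272.0689, σ² = 28.78² = 828.2884; σ² + n·σ₀² = 828.2884 + 4·11272.0689 = 45916.564.
Posterior mean = (μ₀/σ₀² + n·x̄/σ²)/(1/σ₀² + n/σ²) = (σ²·μ₀ + σ₀²·n·x̄)/(σ² + n·σ₀²) = (828.2884·474.24 + 11272.0689·1940.03)/45916.564 = 22260959.318883/45916.564 = 484.8133.

484.8133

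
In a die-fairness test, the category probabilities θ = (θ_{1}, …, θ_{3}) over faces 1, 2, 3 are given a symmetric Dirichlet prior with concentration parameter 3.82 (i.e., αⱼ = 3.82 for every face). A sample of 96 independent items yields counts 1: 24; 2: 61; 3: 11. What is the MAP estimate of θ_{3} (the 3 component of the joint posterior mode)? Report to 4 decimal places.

0.1323

The Dirichlet prior is conjugate to the Multinomial likelihood: each posterior αⱼ = prior αⱼ + observed count nⱼ.
Posterior concentration: (27.82, 64.82, 14.82), total = 107.46.
Joint mode component: (α_{3}−1)/(Σα−K) = 13.82/104.46 = 0.1323.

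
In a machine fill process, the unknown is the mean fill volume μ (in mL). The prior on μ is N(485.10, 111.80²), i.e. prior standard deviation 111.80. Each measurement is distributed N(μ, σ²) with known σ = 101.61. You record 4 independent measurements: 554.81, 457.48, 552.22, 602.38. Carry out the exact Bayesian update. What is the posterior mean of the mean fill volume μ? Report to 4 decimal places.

For Normal data with known variance σ², a Normal(μ₀, σ₀²) prior on μ is conjugate. Posterior precision = 1/σ₀² + n/σ²; posterior mean is the precision-weighted average of μ₀ and x̄.
Σxᵢ = 554.81 + 457.48 + 552.22 + 602.38 = 2166.89, so n·x̄ = 2166.89.
σ₀² = 111.80² = 12499.24, σ² = 101.61² = 10324.5921; σ² + n·σ₀² = 10324.5921 + 4·12499.24 = 60321.5521.
Posterior mean = (μ₀/σ₀² + n·x̄/σ²)/(1/σ₀² + n/σ²) = (σ²·μ₀ + σ₀²·n·x̄)/(σ² + n·σ₀²) = (10324.5921·485.10 + 12499.24·2166.89)/60321.5521 = 32092937.79131/60321.5521 = 532.0310.

532.0310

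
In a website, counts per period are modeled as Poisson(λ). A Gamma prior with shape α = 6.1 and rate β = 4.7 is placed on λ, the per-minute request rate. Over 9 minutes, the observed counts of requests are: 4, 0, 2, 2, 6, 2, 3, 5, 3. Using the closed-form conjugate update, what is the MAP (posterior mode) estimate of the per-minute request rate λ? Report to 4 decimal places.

With a Gamma(shape α, rate β) prior, the Poisson likelihood is conjugate: the posterior is Gamma(α + ΣXᵢ, β + n).
Sum of counts S = 27 over n = 9 minutes.
Posterior: Gamma(α+S, β+n) = Gamma(6.1+27, 4.7+9) = Gamma(33.1, 13.7).
Mode of Gamma(α,β) for α≥1 is (α−1)/β = 32.1/13.7 = 2.3431.

2.3431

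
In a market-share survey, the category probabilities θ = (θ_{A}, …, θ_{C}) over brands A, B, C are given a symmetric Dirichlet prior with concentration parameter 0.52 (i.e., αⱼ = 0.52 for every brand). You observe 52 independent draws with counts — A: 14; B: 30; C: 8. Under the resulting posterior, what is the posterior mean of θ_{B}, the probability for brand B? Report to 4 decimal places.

The Dirichlet prior is conjugate to the Multinomial likelihood: each posterior αⱼ = prior αⱼ + observed count nⱼ.
Posterior concentration: (14.52, 30.52, 8.52), total = 53.56.
E[θ_{B}|data] = α_{B}/Σα = 30.52/53.56 = 0.5698.

0.5698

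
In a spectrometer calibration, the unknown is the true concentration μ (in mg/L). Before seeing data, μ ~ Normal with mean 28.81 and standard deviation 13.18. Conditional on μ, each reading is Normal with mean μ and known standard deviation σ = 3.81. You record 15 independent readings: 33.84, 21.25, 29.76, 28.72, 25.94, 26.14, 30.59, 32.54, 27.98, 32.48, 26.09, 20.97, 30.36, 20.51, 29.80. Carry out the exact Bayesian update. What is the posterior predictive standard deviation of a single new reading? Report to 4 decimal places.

3.9343

For Normal data with known variance σ², a Normal(μ₀, σ₀²) prior on μ is conjugate. Posterior precision = 1/σ₀² + n/σ²; posterior mean is the precision-weighted average of μ₀ and x̄.
σ₀² = 13.18² = 173.7124, σ² = 3.81² = 14.5161; σ² + n·σ₀² = 14.5161 + 15·173.7124 = 2620.2021.
Posterior precision = 1/σ₀² + n/σ² = 1/173.7124 + 15/14.5161 = (σ² + n·σ₀²)/(σ₀²σ²) = 2620.2021/(173.7124·14.5161); posterior variance σₙ² = σ₀²σ²/(σ² + n·σ₀²) = 173.7124·14.5161/2620.2021 = 0.962379.
Predictive variance for one new observation = σₙ² + σ² = 173.7124·14.5161/2620.2021 + 14.5161 = σ²·(σ₀² + 2620.2021)/2620.2021 = 14.5161·2793.9145/2620.2021 = 15.478479; SD = √(14.5161·2793.9145/2620.2021) = 3.9343.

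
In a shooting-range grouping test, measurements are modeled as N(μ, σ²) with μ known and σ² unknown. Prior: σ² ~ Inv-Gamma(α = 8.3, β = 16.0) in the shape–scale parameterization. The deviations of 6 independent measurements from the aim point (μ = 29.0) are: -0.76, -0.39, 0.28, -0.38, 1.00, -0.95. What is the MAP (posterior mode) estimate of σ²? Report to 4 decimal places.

1.4169

With known mean μ and an Inverse-Gamma(α, β) prior on σ², the Normal likelihood is conjugate: posterior is Inv-Gamma(α + n/2, β + Σ(xᵢ−μ)²/2).
Σ(xᵢ−μ)² = (-0.76)² + (-0.39)² + (0.28)² + (-0.38)² + (1.00)² + (-0.95)² = 2.8550.
Posterior: Inv-Gamma(8.3 + 6/2, 16.0 + 2.8550/2) = Inv-Gamma(11.30, 17.42750).
Mode = β/(α+1) = 17.42750/12.30 = 1.4169.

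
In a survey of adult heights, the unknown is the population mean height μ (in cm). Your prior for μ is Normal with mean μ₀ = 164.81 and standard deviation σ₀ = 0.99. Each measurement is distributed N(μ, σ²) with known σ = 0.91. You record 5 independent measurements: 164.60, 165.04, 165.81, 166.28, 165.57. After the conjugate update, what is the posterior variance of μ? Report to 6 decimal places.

For Normal data with known variance σ², a Normal(μ₀, σ₀²) prior on μ is conjugate. Posterior precision = 1/σ₀² + n/σ²; posterior mean is the precision-weighted average of μ₀ and x̄.
σ₀² = 0.99² = 0.9801, σ² = 0.91² = 0.8281; σ² + n·σ₀² = 0.8281 + 5·0.9801 = 5.7286.
Posterior precision = 1/σ₀² + n/σ² = 1/0.9801 + 5/0.8281 = (σ² + n·σ₀²)/(σ₀²σ²) = 5.7286/(0.9801·0.8281); posterior variance σₙ² = σ₀²σ²/(σ² + n·σ₀²) = 0.9801·0.8281/5.7286 = 0.141679.

0.141679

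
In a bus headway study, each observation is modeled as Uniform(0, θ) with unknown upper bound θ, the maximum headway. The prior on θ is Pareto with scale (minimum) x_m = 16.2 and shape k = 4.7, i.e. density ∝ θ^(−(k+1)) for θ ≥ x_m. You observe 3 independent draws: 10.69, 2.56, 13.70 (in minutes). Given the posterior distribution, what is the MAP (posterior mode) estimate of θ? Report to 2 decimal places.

16.20

A Pareto(scale x_m, shape k) prior on the upper bound θ of Uniform(0, θ) is conjugate: posterior is Pareto(max(x_m, max xᵢ), k + n).
Sample maximum = 13.70; prior scale x_m = 16.2 → posterior scale = max = 16.20.
Posterior shape = 4.7 + 3 = 7.7.
The Pareto density is decreasing on [x_m, ∞), so the mode is x_m = 16.20.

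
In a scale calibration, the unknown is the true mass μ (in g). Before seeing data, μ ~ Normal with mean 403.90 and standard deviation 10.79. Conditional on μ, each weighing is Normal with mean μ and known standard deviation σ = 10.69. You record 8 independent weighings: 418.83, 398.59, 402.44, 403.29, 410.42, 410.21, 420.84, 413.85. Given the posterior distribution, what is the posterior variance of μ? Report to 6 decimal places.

For Normal data with known variance σ², a Normal(μ₀, σ₀²) prior on μ is conjugate. Posterior precision = 1/σ₀² + n/σ²; posterior mean is the precision-weighted average of μ₀ and x̄.
σ₀² = 10.79² = 116.4241, σ² = 10.69² = 114.2761; σ² + n·σ₀² = 114.2761 + 8·116.4241 = 1045.6689.
Posterior precision = 1/σ₀² + n/σ² = 1/116.4241 + 8/114.2761 = (σ² + n·σ₀²)/(σ₀²σ²) = 1045.6689/(116.4241·114.2761); posterior variance σₙ² = σ₀²σ²/(σ² + n·σ₀²) = 116.4241·114.2761/1045.6689 = 12.723427.

12.723427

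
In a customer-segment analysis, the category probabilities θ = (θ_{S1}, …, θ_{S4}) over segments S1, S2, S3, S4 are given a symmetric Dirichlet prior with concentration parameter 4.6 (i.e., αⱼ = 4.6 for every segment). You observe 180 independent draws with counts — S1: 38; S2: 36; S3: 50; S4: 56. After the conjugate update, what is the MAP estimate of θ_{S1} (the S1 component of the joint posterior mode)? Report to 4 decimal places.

The Dirichlet prior is conjugate to the Multinomial likelihood: each posterior αⱼ = prior αⱼ + observed count nⱼ.
Posterior concentration: (42.6, 40.6, 54.6, 60.6), total = 198.4.
Joint mode component: (α_{S1}−1)/(Σα−K) = 41.6/194.4 = 0.2140.

0.2140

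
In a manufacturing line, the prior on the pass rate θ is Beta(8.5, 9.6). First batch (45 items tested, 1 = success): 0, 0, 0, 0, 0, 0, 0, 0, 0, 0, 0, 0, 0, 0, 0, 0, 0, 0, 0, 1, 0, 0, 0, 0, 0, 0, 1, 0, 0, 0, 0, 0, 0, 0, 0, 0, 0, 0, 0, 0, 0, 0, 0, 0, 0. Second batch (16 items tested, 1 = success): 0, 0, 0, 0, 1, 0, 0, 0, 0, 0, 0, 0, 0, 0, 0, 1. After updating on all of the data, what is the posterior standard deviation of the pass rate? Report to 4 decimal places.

The Beta prior is conjugate to a Binomial/Bernoulli likelihood; the update adds successes to α and failures to β.
After batch 1: Beta(8.5+2, 9.6+43) = Beta(10.5, 52.6).
After batch 2: Beta(10.5+2, 52.6+14) = Beta(12.5, 66.6).
Var = αβ/((α+β)²(α+β+1)) = 12.5·66.6/(79.1²·80.1) = 0.00166111; SD = √0.00166111 = 0.0408.

0.0408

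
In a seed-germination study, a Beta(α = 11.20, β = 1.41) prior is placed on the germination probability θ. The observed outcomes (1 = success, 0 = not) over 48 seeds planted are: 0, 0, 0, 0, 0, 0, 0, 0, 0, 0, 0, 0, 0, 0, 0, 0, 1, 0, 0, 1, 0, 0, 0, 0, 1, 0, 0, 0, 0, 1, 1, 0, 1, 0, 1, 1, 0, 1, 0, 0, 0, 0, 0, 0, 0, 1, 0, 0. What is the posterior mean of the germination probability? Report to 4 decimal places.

0.3498

The Beta prior is conjugate to a Binomial/Bernoulli likelihood; the update adds successes to α and failures to β.
Posterior: Beta(α+k, β+n−k) = Beta(11.20+10, 1.41+38) = Beta(21.20, 39.41).
Posterior mean = α/(α+β) = 21.20/60.61 = 0.3498.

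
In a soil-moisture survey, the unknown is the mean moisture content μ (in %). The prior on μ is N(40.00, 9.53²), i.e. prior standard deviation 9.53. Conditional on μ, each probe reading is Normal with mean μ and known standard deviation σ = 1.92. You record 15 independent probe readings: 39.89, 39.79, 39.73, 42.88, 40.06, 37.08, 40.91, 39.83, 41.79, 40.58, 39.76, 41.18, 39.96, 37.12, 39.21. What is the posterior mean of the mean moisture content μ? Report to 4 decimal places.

For Normal data with known variance σ², a Normal(μ₀, σ₀²) prior on μ is conjugate. Posterior precision = 1/σ₀² + n/σ²; posterior mean is the precision-weighted average of μ₀ and x̄.
Σxᵢ = 39.89 + 39.79 + 39.73 + 42.88 + 40.06 + 37.08 + 40.91 + 39.83 + 41.79 + 40.58 + 39.76 + 41.18 + 39.96 + 37.12 + 39.21 = 599.77, so n·x̄ = 599.77.
σ₀² = 9.53² = 90.8209, σ² = 1.92² = 3.6864; σ² + n·σ₀² = 3.6864 + 15·90.8209 = 1365.9999.
Posterior mean = (μ₀/σ₀² + n·x̄/σ²)/(1/σ₀² + n/σ²) = (σ²·μ₀ + σ₀²·n·x̄)/(σ² + n·σ₀²) = (3.6864·40.00 + 90.8209·599.77)/1365.9999 = 54619.107193/1365.9999 = 39.9847.

39.9847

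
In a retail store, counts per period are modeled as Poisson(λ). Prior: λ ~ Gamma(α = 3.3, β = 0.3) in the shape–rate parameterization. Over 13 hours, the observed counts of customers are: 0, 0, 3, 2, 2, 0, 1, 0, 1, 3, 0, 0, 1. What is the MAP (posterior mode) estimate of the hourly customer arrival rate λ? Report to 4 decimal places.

1.1504

With a Gamma(shape α, rate β) prior, the Poisson likelihood is conjugate: the posterior is Gamma(α + ΣXᵢ, β + n).
Sum of counts S = 13 over n = 13 hours.
Posterior: Gamma(α+S, β+n) = Gamma(3.3+13, 0.3+13) = Gamma(16.3, 13.3).
Mode of Gamma(α,β) for α≥1 is (α−1)/β = 15.3/13.3 = 1.1504.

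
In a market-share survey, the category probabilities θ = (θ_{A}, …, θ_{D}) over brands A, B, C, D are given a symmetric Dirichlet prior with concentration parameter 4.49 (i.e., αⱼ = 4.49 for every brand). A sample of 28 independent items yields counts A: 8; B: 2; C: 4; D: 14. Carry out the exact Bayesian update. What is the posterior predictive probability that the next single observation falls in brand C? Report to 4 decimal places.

0.1847

The Dirichlet prior is conjugate to the Multinomial likelihood: each posterior αⱼ = prior αⱼ + observed count nⱼ.
Posterior concentration: (12.49, 6.49, 8.49, 18.49), total = 45.96.
P(next = C | data) = α_{C}/Σα = 0.1847.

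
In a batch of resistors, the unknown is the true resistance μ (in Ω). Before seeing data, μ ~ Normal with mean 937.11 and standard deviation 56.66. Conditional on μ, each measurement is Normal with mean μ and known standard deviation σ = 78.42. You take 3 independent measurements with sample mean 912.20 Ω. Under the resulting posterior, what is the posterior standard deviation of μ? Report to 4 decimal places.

For Normal data with known variance σ², a Normal(μ₀, σ₀²) prior on μ is conjugate. Posterior precision = 1/σ₀² + n/σ²; posterior mean is the precision-weighted average of μ₀ and x̄.
σ₀² = 56.66² = 3210.3556, σ² = 78.42² = 6149.6964; σ² + n·σ₀² = 6149.6964 + 3·3210.3556 = 15780.7632.
Posterior precision = 1/σ₀² + n/σ² = 1/3210.3556 + 3/6149.6964 = (σ² + n·σ₀²)/(σ₀²σ²) = 15780.7632/(3210.3556·6149.6964); posterior variance σₙ² = σ₀²σ²/(σ² + n·σ₀²) = 3210.3556·6149.6964/15780.7632 = 1251.061943.
Posterior SD = √σₙ² = √(3210.3556·6149.6964/15780.7632) = 35.3704.

35.3704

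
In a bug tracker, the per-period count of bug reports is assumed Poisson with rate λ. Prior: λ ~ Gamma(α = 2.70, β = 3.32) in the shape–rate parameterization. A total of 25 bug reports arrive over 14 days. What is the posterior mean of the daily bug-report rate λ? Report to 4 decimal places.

With a Gamma(shape α, rate β) prior, the Poisson likelihood is conjugate: the posterior is Gamma(α + ΣXᵢ, β + n).
Posterior: Gamma(α+S, β+n) = Gamma(2.70+25, 3.32+14) = Gamma(27.70, 17.32).
Posterior mean = α/β = 27.70/17.32 = 1.5993.

1.5993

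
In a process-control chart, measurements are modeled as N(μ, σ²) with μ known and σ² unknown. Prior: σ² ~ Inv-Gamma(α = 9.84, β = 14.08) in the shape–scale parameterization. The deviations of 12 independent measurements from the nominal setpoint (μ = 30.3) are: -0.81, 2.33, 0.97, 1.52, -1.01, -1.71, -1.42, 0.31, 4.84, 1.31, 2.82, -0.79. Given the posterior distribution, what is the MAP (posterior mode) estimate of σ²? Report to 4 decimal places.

With known mean μ and an Inverse-Gamma(α, β) prior on σ², the Normal likelihood is conjugate: posterior is Inv-Gamma(α + n/2, β + Σ(xᵢ−μ)²/2).
Σ(xᵢ−μ)² = (-0.81)² + (2.33)² + (0.97)² + (1.52)² + (-1.01)² + (-1.71)² + (-1.42)² + (0.31)² + (4.84)² + (1.31)² + (2.82)² + (-0.79)² = 49.1112.
Posterior: Inv-Gamma(9.84 + 12/2, 14.08 + 49.1112/2) = Inv-Gamma(15.84, 38.63560).
Mode = β/(α+1) = 38.63560/16.84 = 2.2943.

2.2943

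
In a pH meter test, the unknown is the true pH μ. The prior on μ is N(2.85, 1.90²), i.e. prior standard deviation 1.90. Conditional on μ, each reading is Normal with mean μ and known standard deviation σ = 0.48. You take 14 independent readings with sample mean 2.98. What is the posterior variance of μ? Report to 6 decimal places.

For Normal data with known variance σ², a Normal(μ₀, σ₀²) prior on μ is conjugate. Posterior precision = 1/σ₀² + n/σ²; posterior mean is the precision-weighted average of μ₀ and x̄.
σ₀² = 1.90² = 3.61, σ² = 0.48² = 0.2304; σ² + n·σ₀² = 0.2304 + 14·3.61 = 50.7704.
Posterior precision = 1/σ₀² + n/σ² = 1/3.61 + 14/0.2304 = (σ² + n·σ₀²)/(σ₀²σ²) = 50.7704/(3.61·0.2304); posterior variance σₙ² = σ₀²σ²/(σ² + n·σ₀²) = 3.61·0.2304/50.7704 = 0.016382.

0.016382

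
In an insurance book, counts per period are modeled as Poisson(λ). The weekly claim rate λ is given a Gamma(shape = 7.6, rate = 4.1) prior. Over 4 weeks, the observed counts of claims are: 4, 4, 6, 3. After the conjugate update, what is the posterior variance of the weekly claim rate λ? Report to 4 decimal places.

0.3749

With a Gamma(shape α, rate β) prior, the Poisson likelihood is conjugate: the posterior is Gamma(α + ΣXᵢ, β + n).
Sum of counts S = 17 over n = 4 weeks.
Posterior: Gamma(α+S, β+n) = Gamma(7.6+17, 4.1+4) = Gamma(24.6, 8.1).
Var = α/β² = 24.6/8.1² = 0.3749.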